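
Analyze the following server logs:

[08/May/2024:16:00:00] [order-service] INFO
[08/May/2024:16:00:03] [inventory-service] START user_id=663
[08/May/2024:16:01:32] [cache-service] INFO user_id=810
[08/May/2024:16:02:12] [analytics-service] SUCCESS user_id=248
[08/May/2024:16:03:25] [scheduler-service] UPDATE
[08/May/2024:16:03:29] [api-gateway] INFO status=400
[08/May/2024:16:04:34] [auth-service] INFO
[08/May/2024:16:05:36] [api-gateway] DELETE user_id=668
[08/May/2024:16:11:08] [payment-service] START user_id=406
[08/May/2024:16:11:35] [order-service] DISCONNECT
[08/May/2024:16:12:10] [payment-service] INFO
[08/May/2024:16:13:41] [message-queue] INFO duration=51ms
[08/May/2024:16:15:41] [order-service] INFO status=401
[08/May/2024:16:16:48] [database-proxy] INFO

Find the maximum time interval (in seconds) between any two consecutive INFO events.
456

To find the longest gap:

1. Extract all INFO events in chronological order
2. Calculate time differences between consecutive events
3. Find the maximum difference
4. Longest gap: 456 seconds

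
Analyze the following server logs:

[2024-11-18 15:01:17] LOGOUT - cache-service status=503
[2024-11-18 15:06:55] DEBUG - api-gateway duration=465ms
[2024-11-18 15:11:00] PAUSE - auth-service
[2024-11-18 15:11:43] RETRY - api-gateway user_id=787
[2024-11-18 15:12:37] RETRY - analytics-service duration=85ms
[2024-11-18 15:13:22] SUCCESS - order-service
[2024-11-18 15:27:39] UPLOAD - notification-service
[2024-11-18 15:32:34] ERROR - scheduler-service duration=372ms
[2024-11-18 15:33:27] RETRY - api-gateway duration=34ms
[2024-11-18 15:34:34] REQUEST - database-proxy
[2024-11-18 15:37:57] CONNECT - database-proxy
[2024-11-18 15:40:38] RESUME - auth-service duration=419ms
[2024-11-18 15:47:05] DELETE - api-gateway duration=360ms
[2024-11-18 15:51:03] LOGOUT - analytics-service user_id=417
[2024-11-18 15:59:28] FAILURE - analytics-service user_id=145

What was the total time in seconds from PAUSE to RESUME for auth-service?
1778

To calculate state duration:

1. Find PAUSE event for auth-service: 2024-11-18 15:11:00
2. Find RESUME event for auth-service: 2024-11-18 15:40:38
3. Calculate duration: 2024-11-18 15:40:38 - 2024-11-18 15:11:00 = 1778 seconds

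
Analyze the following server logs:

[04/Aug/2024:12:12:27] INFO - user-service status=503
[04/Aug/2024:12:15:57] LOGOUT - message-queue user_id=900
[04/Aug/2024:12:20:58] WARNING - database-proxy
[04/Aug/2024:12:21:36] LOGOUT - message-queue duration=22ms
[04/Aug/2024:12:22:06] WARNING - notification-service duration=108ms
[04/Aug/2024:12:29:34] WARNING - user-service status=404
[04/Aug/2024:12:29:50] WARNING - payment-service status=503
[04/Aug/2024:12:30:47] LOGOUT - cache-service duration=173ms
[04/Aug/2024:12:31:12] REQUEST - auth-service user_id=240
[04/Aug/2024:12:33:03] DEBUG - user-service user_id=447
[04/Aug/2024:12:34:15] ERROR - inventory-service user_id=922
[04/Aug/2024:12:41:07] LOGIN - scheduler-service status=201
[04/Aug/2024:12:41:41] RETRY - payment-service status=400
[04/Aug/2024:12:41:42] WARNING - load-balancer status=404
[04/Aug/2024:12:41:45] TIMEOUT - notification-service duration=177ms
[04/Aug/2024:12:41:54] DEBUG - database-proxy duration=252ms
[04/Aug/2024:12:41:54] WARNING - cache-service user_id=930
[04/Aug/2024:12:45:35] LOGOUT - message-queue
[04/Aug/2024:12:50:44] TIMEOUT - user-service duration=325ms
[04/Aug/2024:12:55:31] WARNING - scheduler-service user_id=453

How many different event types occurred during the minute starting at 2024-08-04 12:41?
5

To count unique event types:

1. Filter events in the minute starting at 2024-08-04 12:41
2. Extract event types from matching entries
3. Count unique types: 5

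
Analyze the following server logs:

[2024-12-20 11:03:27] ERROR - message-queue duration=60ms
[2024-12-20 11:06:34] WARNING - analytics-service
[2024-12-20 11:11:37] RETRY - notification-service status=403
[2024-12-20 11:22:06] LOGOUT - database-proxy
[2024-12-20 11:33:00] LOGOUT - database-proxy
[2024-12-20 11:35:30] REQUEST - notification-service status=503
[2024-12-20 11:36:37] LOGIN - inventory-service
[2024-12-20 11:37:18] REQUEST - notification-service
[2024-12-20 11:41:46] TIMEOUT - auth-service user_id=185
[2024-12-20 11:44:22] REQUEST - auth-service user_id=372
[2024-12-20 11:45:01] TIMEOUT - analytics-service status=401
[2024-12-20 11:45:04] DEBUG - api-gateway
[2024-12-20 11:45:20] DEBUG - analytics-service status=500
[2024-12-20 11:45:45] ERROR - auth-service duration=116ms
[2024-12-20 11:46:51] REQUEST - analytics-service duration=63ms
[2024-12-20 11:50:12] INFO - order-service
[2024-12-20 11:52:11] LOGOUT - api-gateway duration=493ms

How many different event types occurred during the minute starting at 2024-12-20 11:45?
3

To count unique event types:

1. Filter events in the minute starting at 2024-12-20 11:45
2. Extract event types from matching entries
3. Count unique types: 3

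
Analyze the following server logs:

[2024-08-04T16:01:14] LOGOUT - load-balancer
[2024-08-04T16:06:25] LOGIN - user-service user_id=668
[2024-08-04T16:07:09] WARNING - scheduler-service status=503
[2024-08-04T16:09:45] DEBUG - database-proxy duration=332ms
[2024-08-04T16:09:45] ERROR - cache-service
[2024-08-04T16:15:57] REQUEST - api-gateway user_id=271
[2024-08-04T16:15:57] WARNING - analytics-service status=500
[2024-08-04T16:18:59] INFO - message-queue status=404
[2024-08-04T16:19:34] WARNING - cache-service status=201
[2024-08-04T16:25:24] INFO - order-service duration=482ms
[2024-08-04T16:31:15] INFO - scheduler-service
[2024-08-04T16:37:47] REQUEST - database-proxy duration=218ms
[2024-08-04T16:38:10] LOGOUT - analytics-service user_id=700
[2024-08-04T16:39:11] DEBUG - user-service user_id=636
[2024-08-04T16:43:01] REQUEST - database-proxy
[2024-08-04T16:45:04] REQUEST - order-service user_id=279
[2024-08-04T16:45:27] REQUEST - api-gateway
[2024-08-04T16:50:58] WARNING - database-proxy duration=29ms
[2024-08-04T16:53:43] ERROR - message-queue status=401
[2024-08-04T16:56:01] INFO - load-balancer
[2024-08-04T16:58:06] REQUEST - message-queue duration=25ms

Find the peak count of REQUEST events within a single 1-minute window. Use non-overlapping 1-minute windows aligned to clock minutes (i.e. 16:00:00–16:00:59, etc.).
2

To find the burst window:

1. Divide the log period into non-overlapping 1-minute windows starting at 16:00
2. Count REQUEST events in each window
3. Find the window with maximum count
4. Maximum events in a window: 2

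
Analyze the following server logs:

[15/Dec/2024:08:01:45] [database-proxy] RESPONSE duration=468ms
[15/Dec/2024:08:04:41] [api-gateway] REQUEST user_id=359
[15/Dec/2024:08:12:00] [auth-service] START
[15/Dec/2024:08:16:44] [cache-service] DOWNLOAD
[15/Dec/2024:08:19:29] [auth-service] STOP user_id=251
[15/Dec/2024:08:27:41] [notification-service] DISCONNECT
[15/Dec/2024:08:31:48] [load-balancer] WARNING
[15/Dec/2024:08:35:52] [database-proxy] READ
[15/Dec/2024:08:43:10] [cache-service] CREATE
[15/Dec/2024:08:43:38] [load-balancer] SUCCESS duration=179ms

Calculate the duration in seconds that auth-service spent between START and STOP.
449

To calculate state duration:

1. Find START event for auth-service: 15/Dec/2024:08:12:00
2. Find STOP event for auth-service: 15/Dec/2024:08:19:29
3. Calculate duration: 15/Dec/2024:08:19:29 - 15/Dec/2024:08:12:00 = 449 seconds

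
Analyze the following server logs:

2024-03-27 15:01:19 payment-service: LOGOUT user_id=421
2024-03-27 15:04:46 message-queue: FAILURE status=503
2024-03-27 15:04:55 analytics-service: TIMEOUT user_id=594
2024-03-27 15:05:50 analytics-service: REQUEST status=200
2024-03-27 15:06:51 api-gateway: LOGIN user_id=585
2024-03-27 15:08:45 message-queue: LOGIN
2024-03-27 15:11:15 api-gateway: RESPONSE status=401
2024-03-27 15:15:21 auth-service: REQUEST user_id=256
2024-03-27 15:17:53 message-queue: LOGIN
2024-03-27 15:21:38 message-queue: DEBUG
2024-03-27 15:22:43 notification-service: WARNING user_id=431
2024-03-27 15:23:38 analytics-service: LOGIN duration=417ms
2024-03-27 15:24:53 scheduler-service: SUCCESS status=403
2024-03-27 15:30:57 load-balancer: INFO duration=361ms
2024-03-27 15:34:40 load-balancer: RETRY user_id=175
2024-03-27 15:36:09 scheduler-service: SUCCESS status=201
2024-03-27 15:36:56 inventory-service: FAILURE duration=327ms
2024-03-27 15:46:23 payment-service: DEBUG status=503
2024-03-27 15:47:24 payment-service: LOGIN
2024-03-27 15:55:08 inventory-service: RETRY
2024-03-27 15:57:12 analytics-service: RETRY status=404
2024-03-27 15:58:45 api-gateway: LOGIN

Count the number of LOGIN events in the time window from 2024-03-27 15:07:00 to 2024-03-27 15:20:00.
2

To count events in the time window:

1. Window boundaries: 2024-03-27 15:07:00 to 2024-03-27 15:20:00
2. Filter for LOGIN events within this window
3. Count matching events: 2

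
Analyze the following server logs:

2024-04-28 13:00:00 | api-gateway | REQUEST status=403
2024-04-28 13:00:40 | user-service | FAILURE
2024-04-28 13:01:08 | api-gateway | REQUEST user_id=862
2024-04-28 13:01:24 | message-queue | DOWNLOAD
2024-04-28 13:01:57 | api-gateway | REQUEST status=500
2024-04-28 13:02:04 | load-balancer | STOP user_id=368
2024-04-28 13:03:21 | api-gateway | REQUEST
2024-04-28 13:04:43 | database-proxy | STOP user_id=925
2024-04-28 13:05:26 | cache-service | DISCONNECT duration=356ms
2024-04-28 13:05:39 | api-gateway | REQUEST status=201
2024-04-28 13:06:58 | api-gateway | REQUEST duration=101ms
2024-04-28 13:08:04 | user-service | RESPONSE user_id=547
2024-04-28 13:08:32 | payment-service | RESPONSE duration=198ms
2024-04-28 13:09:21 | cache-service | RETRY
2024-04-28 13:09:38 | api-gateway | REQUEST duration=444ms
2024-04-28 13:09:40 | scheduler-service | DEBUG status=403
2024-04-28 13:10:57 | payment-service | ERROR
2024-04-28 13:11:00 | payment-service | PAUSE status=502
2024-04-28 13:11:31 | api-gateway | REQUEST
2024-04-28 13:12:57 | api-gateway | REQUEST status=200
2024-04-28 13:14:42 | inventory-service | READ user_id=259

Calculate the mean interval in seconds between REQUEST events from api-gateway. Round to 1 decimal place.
97.1

To calculate average interval:

1. Find all REQUEST events for api-gateway in order
2. Calculate time gaps between consecutive events
3. Compute mean of gaps: 777 / 8 = 97.1 seconds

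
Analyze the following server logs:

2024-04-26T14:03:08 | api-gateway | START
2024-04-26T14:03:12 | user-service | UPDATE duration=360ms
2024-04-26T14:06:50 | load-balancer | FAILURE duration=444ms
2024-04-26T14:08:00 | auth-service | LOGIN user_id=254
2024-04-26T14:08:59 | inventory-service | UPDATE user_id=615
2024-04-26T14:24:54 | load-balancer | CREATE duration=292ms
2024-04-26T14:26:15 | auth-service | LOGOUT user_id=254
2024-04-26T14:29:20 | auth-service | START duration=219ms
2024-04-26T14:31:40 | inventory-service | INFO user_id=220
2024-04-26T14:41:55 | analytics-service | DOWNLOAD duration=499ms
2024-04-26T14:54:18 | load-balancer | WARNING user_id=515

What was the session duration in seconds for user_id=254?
1095

To calculate session duration:

1. Find LOGIN event for user_id=254: 2024-04-26T14:08:00
2. Find LOGOUT event for user_id=254: 2024-04-26T14:26:15
3. Session duration: 2024-04-26T14:26:15 - 2024-04-26T14:08:00 = 1095 seconds (18 minutes)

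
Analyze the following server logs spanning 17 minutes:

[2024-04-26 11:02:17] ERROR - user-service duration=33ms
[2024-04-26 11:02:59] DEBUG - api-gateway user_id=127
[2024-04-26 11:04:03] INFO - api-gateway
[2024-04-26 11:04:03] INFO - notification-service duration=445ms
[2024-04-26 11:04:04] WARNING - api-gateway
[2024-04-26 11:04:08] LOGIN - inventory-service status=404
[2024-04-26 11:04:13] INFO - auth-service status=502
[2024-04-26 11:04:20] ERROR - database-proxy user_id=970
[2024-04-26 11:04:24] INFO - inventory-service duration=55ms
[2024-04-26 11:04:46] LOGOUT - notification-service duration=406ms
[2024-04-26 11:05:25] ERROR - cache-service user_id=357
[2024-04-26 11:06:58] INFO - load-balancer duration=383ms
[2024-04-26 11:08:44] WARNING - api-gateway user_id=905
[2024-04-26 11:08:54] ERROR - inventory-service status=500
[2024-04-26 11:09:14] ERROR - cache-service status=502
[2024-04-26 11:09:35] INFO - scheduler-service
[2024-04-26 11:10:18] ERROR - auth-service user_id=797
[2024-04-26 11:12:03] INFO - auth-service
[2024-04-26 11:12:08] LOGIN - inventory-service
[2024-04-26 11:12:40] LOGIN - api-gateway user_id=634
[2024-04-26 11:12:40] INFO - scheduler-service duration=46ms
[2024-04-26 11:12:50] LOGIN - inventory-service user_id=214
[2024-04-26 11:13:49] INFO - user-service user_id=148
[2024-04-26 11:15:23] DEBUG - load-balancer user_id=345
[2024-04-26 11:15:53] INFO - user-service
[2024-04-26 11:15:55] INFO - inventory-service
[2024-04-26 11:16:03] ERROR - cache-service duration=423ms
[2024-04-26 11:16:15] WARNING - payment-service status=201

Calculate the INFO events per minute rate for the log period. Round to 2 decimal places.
0.65

To calculate the rate:

1. Count total INFO events: 11
2. Total time period: 17 minutes
3. Rate = 11 / 17 = 0.65 events per minute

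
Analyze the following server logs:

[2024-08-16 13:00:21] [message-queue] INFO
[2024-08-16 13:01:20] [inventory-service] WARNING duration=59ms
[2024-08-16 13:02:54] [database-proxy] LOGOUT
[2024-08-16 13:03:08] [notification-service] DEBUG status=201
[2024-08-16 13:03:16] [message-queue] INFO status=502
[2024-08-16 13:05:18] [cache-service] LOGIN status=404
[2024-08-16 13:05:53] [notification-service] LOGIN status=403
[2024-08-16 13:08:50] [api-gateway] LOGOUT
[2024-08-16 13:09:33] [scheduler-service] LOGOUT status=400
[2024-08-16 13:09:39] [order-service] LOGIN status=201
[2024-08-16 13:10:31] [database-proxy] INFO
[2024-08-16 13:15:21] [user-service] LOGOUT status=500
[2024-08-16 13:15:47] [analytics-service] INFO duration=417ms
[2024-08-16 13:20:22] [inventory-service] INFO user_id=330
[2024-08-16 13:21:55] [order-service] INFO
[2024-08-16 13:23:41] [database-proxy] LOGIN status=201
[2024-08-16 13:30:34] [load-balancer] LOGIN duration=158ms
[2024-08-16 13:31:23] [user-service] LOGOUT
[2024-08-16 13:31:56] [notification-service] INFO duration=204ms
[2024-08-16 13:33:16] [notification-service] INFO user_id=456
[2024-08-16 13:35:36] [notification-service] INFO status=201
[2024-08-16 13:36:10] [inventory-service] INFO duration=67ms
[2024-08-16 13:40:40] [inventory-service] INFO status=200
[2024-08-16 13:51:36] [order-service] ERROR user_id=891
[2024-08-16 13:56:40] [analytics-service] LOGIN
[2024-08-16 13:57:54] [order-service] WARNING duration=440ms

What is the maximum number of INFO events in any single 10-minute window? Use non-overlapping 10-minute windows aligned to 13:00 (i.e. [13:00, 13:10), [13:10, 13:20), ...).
4

To find the burst window:

1. Divide the log period into non-overlapping 10-minute windows starting at 13:00
2. Count INFO events in each window
3. Find the window with maximum count
4. Maximum events in a window: 4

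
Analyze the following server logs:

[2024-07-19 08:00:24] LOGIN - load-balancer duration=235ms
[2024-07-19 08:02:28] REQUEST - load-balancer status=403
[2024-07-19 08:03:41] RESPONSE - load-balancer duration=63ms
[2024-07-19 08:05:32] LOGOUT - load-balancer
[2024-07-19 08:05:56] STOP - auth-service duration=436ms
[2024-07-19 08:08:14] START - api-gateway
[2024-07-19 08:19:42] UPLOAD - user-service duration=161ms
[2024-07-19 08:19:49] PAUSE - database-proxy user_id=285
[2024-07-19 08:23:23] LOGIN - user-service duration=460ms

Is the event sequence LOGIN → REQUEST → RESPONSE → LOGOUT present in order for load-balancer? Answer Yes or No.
Yes

To verify sequence order:

1. Find all events in sequence LOGIN → REQUEST → RESPONSE → LOGOUT for load-balancer
2. Extract their timestamps
3. Check if timestamps are in ascending order
4. Result: Yes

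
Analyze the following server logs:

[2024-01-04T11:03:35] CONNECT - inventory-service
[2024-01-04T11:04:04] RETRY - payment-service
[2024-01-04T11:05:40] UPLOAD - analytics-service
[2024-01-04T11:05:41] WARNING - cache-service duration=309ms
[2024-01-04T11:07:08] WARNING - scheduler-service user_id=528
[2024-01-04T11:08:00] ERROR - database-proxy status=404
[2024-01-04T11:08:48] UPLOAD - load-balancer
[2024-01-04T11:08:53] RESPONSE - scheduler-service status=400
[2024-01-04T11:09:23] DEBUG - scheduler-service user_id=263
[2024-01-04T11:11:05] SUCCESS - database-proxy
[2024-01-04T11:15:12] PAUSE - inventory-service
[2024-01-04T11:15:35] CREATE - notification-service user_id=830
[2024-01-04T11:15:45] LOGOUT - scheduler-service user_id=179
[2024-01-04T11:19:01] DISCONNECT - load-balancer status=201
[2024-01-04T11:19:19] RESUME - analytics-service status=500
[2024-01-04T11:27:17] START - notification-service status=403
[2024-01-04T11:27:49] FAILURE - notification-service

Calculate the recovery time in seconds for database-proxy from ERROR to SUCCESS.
185

To calculate recovery time:

1. Find ERROR event for database-proxy: 2024-01-04T11:08:00
2. Find next SUCCESS event for database-proxy: 2024-01-04T11:11:05
3. Recovery time: 2024-01-04T11:11:05 - 2024-01-04T11:08:00 = 185 seconds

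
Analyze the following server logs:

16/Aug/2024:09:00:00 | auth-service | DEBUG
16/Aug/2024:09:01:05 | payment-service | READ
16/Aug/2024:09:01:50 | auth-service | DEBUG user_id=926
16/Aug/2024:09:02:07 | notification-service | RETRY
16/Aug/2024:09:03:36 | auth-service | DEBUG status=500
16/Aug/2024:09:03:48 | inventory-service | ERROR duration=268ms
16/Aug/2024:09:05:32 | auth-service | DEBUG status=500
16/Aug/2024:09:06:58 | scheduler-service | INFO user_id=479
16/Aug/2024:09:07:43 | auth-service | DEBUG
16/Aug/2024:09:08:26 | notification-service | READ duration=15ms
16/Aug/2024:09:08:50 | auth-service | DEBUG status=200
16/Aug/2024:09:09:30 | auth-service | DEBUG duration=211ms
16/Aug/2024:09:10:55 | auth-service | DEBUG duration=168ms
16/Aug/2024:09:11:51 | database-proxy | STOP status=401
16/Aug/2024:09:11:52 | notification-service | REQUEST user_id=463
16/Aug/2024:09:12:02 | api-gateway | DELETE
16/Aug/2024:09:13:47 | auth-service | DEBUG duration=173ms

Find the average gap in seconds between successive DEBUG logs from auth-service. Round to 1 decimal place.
103.4

To calculate average interval:

1. Find all DEBUG events for auth-service in order
2. Calculate time gaps between consecutive events
3. Compute mean of gaps: 827 / 8 = 103.4 seconds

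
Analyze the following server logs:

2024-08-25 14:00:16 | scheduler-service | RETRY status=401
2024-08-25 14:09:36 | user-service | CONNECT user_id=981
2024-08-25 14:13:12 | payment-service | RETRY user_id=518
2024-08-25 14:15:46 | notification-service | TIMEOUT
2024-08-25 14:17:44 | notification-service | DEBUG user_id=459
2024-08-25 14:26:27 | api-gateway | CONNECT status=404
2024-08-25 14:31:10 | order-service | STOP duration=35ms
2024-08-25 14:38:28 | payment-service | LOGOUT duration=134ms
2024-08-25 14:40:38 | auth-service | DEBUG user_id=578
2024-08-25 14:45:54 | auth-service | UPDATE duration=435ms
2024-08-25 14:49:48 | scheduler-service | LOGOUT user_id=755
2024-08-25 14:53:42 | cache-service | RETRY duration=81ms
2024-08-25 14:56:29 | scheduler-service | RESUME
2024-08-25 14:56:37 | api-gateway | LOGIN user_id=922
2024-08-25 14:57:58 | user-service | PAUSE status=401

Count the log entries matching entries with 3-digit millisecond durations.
2

To find matching entries:

1. Pattern to match: entries with 3-digit millisecond durations
2. Scan each log entry for the pattern
3. Count matches: 2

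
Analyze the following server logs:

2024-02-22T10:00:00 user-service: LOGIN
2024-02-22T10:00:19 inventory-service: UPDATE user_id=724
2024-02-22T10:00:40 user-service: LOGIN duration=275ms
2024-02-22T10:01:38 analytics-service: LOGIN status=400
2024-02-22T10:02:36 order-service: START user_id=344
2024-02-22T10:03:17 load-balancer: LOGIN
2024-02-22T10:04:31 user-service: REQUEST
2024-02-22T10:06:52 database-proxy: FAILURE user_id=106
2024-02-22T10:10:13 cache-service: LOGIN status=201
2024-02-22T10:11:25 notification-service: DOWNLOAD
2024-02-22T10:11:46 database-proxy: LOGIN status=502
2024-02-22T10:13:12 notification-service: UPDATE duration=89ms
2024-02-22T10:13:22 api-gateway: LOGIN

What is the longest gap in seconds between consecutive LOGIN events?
416

To find the longest gap:

1. Extract all LOGIN events in chronological order
2. Calculate time differences between consecutive events
3. Find the maximum difference
4. Longest gap: 416 seconds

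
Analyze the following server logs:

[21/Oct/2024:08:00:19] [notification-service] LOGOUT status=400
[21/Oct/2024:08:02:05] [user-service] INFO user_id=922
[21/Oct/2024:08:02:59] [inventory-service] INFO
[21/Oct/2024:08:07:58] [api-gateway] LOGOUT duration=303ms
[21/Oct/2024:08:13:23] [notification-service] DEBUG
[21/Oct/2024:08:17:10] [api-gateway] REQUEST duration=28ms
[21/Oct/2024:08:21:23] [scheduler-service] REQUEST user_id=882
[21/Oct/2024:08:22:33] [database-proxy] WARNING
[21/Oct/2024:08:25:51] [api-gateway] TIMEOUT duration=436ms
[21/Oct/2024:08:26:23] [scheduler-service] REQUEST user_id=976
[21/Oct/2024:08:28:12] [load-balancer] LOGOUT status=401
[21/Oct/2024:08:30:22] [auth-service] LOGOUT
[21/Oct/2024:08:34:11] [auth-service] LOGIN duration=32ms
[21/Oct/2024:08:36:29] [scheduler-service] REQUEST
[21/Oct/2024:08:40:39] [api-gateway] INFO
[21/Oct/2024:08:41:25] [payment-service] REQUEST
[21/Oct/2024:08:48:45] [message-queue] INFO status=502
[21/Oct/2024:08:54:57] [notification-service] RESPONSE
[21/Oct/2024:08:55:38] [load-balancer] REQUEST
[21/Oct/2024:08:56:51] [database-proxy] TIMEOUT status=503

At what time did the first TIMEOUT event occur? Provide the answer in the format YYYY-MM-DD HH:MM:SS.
2024-10-21 08:25:51

To find the first event:

1. Filter for all TIMEOUT events
2. Sort by timestamp
3. Select the first one
4. Timestamp: 2024-10-21 08:25:51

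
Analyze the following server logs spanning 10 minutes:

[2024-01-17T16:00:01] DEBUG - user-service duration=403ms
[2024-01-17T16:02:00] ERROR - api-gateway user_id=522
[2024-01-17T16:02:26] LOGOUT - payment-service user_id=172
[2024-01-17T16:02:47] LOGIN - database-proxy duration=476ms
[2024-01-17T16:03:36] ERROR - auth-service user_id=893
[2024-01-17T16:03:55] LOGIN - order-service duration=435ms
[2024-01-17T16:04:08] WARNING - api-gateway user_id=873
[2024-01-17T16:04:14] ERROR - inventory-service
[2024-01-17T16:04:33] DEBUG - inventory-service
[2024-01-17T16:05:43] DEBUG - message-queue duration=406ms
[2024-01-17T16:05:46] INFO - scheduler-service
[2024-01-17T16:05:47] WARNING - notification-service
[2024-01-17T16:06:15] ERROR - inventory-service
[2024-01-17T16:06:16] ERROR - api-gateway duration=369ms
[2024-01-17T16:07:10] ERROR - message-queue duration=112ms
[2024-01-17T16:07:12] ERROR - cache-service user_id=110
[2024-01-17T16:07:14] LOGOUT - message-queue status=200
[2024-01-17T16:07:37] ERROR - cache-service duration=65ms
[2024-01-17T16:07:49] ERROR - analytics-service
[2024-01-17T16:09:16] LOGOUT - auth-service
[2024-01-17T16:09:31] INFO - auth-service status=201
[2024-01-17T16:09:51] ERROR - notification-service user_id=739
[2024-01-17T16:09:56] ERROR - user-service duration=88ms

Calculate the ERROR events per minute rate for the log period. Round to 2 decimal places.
1.1

To calculate the rate:

1. Count total ERROR events: 11
2. Total time period: 10 minutes
3. Rate = 11 / 10 = 1.1 events per minute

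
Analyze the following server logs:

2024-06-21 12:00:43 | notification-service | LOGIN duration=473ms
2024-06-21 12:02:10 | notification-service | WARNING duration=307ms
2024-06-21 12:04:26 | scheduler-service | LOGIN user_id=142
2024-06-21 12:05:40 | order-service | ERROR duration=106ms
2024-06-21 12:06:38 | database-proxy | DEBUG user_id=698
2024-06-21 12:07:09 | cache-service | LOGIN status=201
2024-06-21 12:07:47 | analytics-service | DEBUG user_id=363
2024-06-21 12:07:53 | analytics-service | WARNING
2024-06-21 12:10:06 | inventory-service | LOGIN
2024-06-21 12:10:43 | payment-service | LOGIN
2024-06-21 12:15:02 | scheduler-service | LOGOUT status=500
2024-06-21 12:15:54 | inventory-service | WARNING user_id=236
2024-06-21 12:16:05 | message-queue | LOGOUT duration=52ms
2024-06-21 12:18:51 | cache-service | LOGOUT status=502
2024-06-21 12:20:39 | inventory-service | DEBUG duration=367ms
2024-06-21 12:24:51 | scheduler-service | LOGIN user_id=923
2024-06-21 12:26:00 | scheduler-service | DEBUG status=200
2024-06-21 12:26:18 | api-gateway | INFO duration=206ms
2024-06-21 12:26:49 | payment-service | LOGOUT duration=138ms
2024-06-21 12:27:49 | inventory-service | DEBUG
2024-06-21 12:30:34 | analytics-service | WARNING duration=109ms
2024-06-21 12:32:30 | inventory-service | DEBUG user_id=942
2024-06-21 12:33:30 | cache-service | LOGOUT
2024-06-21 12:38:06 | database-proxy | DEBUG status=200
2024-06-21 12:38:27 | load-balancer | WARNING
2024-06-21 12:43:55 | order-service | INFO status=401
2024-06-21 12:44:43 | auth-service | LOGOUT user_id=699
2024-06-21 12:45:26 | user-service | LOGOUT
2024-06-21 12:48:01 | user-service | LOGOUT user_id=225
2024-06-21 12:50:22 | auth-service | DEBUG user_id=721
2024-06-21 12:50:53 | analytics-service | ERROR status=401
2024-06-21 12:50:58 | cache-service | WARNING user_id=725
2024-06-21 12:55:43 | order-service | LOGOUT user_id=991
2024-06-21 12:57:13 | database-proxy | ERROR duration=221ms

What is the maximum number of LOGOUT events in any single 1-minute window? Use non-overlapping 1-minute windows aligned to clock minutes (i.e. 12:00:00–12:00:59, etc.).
1

To find the burst window:

1. Divide the log period into non-overlapping 1-minute windows starting at 12:00
2. Count LOGOUT events in each window
3. Find the window with maximum count
4. Maximum events in a window: 1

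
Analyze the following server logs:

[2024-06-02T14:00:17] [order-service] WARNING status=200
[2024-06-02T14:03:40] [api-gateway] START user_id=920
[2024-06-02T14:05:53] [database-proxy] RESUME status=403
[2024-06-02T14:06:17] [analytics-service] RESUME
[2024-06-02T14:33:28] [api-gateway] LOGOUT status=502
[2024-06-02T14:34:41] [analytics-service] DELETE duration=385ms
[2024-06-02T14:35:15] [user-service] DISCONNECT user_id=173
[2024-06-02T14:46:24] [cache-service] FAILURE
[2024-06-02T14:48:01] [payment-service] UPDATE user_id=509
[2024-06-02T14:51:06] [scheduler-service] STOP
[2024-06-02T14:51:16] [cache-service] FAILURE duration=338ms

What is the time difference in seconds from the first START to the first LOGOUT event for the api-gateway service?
1788

To find the time between events:

1. Locate the first START event for api-gateway: 2024-06-02T14:03:40
2. Locate the first LOGOUT event for api-gateway: 2024-06-02T14:33:28
3. Calculate the difference: 2024-06-02T14:33:28 - 2024-06-02T14:03:40 = 1788 seconds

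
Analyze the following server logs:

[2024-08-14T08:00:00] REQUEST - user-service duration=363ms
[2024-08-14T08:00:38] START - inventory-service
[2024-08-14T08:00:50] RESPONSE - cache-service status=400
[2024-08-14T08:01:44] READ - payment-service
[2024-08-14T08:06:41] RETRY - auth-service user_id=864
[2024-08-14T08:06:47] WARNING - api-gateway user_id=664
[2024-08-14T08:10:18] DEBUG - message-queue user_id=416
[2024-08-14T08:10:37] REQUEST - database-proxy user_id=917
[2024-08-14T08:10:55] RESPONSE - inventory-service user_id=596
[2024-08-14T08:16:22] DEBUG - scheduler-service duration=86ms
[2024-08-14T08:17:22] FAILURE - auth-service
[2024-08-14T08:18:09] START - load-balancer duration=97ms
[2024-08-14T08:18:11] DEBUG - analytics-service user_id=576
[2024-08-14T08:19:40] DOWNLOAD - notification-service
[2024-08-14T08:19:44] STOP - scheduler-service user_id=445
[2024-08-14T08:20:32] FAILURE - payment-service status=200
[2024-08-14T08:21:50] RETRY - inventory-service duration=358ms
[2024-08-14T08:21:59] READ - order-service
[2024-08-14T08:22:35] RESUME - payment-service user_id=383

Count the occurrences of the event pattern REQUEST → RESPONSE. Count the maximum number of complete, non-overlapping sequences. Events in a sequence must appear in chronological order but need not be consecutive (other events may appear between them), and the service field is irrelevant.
2

To count sequences:

1. Look for pattern: REQUEST → RESPONSE
2. Greedily scan the log in chronological order, matching each sequence element in turn (ignoring service)
3. Each time the full pattern completes, increment the count and restart matching from the next event
4. Complete non-overlapping sequences found: 2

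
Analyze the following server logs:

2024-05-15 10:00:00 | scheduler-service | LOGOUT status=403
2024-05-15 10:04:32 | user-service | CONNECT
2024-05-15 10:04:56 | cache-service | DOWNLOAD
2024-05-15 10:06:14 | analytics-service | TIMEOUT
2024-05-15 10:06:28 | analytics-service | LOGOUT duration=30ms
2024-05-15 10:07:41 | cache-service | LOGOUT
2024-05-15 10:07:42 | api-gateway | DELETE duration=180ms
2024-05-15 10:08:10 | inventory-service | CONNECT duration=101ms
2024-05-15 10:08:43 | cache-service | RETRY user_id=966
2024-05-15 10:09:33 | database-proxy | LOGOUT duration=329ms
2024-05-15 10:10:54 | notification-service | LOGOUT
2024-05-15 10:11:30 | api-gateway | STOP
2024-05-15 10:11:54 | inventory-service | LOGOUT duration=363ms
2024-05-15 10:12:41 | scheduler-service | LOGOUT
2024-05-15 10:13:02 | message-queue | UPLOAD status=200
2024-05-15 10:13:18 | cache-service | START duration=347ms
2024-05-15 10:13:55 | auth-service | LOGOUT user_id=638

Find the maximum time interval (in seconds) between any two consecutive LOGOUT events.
388

To find the longest gap:

1. Extract all LOGOUT events in chronological order
2. Calculate time differences between consecutive events
3. Find the maximum difference
4. Longest gap: 388 seconds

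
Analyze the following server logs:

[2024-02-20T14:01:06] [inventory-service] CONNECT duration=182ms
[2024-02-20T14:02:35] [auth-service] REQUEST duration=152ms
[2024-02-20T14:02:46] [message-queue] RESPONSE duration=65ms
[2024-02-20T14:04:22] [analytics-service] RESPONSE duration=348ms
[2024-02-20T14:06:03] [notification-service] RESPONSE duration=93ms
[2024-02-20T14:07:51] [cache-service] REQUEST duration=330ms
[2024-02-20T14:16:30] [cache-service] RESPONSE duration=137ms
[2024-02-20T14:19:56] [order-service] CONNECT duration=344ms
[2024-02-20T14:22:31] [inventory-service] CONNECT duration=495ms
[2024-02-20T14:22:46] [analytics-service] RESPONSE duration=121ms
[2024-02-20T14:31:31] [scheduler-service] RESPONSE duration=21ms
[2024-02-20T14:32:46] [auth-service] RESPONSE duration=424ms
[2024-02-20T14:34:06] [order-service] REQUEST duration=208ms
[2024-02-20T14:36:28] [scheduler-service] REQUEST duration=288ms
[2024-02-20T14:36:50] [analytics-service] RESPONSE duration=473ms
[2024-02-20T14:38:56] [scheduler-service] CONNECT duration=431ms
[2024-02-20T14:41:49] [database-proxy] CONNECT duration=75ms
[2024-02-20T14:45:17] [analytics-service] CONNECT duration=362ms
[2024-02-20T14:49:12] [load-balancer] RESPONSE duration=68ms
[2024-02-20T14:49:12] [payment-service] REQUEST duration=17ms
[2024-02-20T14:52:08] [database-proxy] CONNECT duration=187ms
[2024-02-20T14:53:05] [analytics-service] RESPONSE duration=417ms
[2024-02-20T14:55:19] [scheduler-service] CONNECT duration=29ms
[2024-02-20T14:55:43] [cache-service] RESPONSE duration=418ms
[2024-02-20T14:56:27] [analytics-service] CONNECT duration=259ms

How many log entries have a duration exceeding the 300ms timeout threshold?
10

To count timeouts:

1. Threshold: 300ms
2. Extract duration from each log entry
3. Count entries where duration > 300
4. Timeout count: 10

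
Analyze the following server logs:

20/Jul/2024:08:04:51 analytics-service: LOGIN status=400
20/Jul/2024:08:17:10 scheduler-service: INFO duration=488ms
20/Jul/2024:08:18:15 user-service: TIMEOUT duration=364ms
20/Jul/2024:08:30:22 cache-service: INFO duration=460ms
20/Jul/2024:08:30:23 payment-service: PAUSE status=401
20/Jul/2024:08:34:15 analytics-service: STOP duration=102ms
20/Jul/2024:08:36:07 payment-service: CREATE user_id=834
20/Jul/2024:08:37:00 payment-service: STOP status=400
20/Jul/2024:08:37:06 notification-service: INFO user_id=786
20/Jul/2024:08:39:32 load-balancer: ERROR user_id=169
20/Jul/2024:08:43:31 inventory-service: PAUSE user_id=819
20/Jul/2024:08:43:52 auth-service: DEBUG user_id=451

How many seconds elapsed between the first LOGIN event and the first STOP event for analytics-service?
1764

To find the time between events:

1. Locate the first LOGIN event for analytics-service: 20/Jul/2024:08:04:51
2. Locate the first STOP event for analytics-service: 20/Jul/2024:08:34:15
3. Calculate the difference: 20/Jul/2024:08:34:15 - 20/Jul/2024:08:04:51 = 1764 seconds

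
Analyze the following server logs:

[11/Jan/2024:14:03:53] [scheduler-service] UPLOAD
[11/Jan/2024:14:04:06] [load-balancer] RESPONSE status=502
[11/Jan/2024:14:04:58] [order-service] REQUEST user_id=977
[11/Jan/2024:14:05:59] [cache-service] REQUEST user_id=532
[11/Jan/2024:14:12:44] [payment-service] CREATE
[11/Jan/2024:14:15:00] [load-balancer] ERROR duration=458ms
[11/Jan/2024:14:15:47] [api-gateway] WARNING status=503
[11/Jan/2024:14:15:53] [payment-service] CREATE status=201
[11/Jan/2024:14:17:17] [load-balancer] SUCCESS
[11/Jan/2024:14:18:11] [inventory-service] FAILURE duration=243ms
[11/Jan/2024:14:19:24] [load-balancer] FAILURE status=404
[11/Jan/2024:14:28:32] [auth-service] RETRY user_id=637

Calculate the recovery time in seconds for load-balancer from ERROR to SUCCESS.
137

To calculate recovery time:

1. Find ERROR event for load-balancer: 11/Jan/2024:14:15:00
2. Find next SUCCESS event for load-balancer: 11/Jan/2024:14:17:17
3. Recovery time: 11/Jan/2024:14:17:17 - 11/Jan/2024:14:15:00 = 137 seconds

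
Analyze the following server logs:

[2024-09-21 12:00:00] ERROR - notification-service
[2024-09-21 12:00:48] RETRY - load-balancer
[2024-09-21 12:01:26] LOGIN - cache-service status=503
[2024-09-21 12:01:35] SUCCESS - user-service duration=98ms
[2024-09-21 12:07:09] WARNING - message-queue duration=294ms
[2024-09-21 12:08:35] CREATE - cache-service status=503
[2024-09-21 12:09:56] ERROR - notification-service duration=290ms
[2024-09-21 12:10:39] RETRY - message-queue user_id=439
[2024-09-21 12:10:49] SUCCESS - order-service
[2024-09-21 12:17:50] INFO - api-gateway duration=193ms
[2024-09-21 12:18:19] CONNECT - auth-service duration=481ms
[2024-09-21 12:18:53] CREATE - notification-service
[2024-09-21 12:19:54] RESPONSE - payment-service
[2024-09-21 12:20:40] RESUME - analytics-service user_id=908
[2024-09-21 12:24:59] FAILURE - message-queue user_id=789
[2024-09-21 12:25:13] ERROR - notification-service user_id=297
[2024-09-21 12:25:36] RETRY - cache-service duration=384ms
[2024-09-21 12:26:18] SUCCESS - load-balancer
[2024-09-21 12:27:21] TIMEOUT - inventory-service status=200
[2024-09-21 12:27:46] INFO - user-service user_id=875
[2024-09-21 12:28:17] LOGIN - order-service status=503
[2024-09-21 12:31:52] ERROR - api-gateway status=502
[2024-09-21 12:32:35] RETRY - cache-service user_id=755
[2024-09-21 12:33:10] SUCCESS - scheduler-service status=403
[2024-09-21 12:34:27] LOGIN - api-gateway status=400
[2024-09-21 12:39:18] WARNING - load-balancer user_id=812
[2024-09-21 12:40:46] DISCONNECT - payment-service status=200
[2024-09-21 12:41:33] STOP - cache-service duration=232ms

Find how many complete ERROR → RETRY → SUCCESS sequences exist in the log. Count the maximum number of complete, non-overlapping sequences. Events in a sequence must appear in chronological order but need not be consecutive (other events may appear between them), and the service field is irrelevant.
4

To count sequences:

1. Look for pattern: ERROR → RETRY → SUCCESS
2. Greedily scan the log in chronological order, matching each sequence element in turn (ignoring service)
3. Each time the full pattern completes, increment the count and restart matching from the next event
4. Complete non-overlapping sequences found: 4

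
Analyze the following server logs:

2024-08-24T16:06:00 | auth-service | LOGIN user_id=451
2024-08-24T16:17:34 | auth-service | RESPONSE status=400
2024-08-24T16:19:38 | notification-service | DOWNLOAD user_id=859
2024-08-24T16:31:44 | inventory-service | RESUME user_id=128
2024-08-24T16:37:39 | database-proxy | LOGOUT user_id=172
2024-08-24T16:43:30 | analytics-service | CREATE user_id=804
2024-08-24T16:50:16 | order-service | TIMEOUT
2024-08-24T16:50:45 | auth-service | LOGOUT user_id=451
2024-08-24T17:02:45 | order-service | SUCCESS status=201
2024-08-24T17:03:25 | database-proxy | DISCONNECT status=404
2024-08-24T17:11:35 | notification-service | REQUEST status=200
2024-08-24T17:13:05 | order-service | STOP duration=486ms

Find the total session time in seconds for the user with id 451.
2685

To calculate session duration:

1. Find LOGIN event for user_id=451: 2024-08-24T16:06:00
2. Find LOGOUT event for user_id=451: 2024-08-24T16:50:45
3. Session duration: 2024-08-24T16:50:45 - 2024-08-24T16:06:00 = 2685 seconds (44 minutes)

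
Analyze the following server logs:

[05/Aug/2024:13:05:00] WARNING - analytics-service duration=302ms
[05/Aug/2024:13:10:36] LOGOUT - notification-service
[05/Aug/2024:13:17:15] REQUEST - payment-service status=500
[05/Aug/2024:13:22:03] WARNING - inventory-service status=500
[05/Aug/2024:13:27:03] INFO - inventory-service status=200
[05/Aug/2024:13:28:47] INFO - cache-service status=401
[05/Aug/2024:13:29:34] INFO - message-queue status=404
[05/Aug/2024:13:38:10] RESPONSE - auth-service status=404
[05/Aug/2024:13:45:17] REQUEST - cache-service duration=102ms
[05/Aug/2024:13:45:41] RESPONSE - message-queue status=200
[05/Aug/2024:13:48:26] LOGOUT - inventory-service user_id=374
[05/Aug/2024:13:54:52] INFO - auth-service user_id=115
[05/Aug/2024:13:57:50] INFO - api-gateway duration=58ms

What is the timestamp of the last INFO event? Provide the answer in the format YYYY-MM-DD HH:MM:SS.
2024-08-05 13:57:50

To find the last event:

1. Filter for all INFO events
2. Sort by timestamp
3. Select the last one
4. Timestamp: 2024-08-05 13:57:50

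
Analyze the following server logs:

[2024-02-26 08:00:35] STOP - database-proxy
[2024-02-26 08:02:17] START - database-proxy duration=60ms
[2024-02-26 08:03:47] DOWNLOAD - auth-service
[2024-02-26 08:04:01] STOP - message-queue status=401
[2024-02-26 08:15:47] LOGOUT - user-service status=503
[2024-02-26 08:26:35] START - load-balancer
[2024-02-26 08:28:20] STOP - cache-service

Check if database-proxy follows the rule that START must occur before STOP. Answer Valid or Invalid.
Invalid

To validate ordering:

1. Required order: START → STOP
2. Rule: START must occur before STOP
3. Check actual order of events for database-proxy
4. Result: Invalid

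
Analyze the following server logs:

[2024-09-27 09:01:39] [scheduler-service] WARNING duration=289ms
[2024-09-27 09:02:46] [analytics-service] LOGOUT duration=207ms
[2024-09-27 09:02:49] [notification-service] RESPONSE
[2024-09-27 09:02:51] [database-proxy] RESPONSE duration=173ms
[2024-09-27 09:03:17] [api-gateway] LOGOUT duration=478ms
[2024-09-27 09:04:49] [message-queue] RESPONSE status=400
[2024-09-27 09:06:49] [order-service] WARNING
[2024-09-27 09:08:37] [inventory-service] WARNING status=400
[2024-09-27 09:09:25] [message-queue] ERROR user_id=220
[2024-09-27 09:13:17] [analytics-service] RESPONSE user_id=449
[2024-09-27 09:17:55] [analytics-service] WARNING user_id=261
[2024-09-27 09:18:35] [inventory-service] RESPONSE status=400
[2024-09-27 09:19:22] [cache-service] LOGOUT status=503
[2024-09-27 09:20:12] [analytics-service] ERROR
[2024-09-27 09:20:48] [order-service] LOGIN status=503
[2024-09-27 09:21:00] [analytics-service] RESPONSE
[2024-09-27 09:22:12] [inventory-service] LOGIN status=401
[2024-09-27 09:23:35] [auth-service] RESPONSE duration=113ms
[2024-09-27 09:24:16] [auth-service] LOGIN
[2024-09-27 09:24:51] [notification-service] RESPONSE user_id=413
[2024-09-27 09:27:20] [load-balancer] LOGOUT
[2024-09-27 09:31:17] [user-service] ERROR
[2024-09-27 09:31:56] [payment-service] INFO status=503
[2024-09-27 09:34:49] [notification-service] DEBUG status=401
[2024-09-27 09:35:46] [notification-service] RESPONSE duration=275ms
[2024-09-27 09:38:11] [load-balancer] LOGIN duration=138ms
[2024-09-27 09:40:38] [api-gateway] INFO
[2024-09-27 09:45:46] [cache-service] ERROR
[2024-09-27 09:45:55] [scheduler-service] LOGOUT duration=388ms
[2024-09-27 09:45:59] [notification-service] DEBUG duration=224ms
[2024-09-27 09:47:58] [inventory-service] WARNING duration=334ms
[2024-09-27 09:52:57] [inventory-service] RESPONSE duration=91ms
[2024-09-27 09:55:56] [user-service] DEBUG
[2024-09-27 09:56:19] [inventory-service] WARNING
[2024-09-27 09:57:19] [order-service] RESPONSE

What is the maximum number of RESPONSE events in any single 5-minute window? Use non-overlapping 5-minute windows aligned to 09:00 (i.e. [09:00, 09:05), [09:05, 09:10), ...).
3

To find the burst window:

1. Divide the log period into non-overlapping 5-minute windows starting at 09:00
2. Count RESPONSE events in each window
3. Find the window with maximum count
4. Maximum events in a window: 3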